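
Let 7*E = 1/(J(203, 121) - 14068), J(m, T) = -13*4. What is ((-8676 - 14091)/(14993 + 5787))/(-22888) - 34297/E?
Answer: 1612286650819689967/475612640 ≈ 3.3899e+9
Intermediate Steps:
J(m, T) = -52
E = -1/98840 (E = 1/(7*(-52 - 14068)) = (⅐)/(-14120) = (⅐)*(-1/14120) = -1/98840 ≈ -1.0117e-5)
((-8676 - 14091)/(14993 + 5787))/(-22888) - 34297/E = ((-8676 - 14091)/(14993 + 5787))/(-22888) - 34297/(-1/98840) = -22767/20780*(-1/22888) - 34297*(-98840) = -22767*1/20780*(-1/22888) + 3389915480 = -22767/20780*(-1/22888) + 3389915480 = 22767/475612640 + 3389915480 = 1612286650819689967/475612640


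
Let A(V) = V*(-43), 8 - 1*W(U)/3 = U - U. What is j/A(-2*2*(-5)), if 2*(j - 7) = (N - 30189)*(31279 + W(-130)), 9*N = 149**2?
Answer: 3905049187/7740 ≈ 5.0453e+5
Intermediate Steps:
N = 22201/9 (N = (1/9)*149**2 = (1/9)*22201 = 22201/9 ≈ 2466.8)
W(U) = 24 (W(U) = 24 - 3*(U - U) = 24 - 3*0 = 24 + 0 = 24)
A(V) = -43*V
j = -3905049187/9 (j = 7 + ((22201/9 - 30189)*(31279 + 24))/2 = 7 + (-249500/9*31303)/2 = 7 + (1/2)*(-7810098500/9) = 7 - 3905049250/9 = -3905049187/9 ≈ -4.3389e+8)
j/A(-2*2*(-5)) = -3905049187/(9*((-43*(-2*2)*(-5)))) = -3905049187/(9*((-(-172)*(-5)))) = -3905049187/(9*((-43*20))) = -3905049187/9/(-860) = -3905049187/9*(-1/860) = 3905049187/7740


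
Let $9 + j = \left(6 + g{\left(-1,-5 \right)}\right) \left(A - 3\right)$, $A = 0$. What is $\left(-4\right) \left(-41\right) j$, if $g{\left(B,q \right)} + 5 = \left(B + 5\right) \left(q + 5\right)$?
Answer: $-1968$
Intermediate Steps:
$g{\left(B,q \right)} = -5 + \left(5 + B\right) \left(5 + q\right)$ ($g{\left(B,q \right)} = -5 + \left(B + 5\right) \left(q + 5\right) = -5 + \left(5 + B\right) \left(5 + q\right)$)
$j = -12$ ($j = -9 + \left(6 + \left(20 + 5 \left(-1\right) + 5 \left(-5\right) - -5\right)\right) \left(0 - 3\right) = -9 + \left(6 + \left(20 - 5 - 25 + 5\right)\right) \left(-3\right) = -9 + \left(6 - 5\right) \left(-3\right) = -9 + 1 \left(-3\right) = -9 - 3 = -12$)
$\left(-4\right) \left(-41\right) j = \left(-4\right) \left(-41\right) \left(-12\right) = 164 \left(-12\right) = -1968$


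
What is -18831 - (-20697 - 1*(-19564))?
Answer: -17698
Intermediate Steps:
-18831 - (-20697 - 1*(-19564)) = -18831 - (-20697 + 19564) = -18831 - 1*(-1133) = -18831 + 1133 = -17698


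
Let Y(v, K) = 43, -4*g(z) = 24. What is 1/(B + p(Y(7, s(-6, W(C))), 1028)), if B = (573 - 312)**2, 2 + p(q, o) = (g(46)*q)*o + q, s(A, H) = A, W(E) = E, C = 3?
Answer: -1/197062 ≈ -5.0745e-6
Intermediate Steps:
g(z) = -6 (g(z) = -1/4*24 = -6)
p(q, o) = -2 + q - 6*o*q (p(q, o) = -2 + ((-6*q)*o + q) = -2 + (-6*o*q + q) = -2 + (q - 6*o*q) = -2 + q - 6*o*q)
B = 68121 (B = 261**2 = 68121)
1/(B + p(Y(7, s(-6, W(C))), 1028)) = 1/(68121 + (-2 + 43 - 6*1028*43)) = 1/(68121 + (-2 + 43 - 265224)) = 1/(68121 - 265183) = 1/(-197062) = -1/197062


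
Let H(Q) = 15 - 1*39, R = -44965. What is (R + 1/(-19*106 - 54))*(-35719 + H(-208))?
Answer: 3323656537403/2068 ≈ 1.6072e+9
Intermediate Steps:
H(Q) = -24 (H(Q) = 15 - 39 = -24)
(R + 1/(-19*106 - 54))*(-35719 + H(-208)) = (-44965 + 1/(-19*106 - 54))*(-35719 - 24) = (-44965 + 1/(-2014 - 54))*(-35743) = (-44965 + 1/(-2068))*(-35743) = (-44965 - 1/2068)*(-35743) = -92987621/2068*(-35743) = 3323656537403/2068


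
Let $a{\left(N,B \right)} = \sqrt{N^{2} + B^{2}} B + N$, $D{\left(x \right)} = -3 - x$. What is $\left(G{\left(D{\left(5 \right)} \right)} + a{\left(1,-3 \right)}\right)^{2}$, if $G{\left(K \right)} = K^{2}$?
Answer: $4315 - 390 \sqrt{10} \approx 3081.7$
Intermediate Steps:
$a{\left(N,B \right)} = N + B \sqrt{B^{2} + N^{2}}$ ($a{\left(N,B \right)} = \sqrt{B^{2} + N^{2}} B + N = B \sqrt{B^{2} + N^{2}} + N = N + B \sqrt{B^{2} + N^{2}}$)
$\left(G{\left(D{\left(5 \right)} \right)} + a{\left(1,-3 \right)}\right)^{2} = \left(\left(-3 - 5\right)^{2} + \left(1 - 3 \sqrt{\left(-3\right)^{2} + 1^{2}}\right)\right)^{2} = \left(\left(-3 - 5\right)^{2} + \left(1 - 3 \sqrt{9 + 1}\right)\right)^{2} = \left(\left(-8\right)^{2} + \left(1 - 3 \sqrt{10}\right)\right)^{2} = \left(64 + \left(1 - 3 \sqrt{10}\right)\right)^{2} = \left(65 - 3 \sqrt{10}\right)^{2}$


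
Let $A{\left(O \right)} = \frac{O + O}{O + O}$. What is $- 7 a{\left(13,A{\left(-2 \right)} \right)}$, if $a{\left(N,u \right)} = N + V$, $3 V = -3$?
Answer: $-84$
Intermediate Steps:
$V = -1$ ($V = \frac{1}{3} \left(-3\right) = -1$)
$A{\left(O \right)} = 1$ ($A{\left(O \right)} = \frac{2 O}{2 O} = 2 O \frac{1}{2 O} = 1$)
$a{\left(N,u \right)} = -1 + N$ ($a{\left(N,u \right)} = N - 1 = -1 + N$)
$- 7 a{\left(13,A{\left(-2 \right)} \right)} = - 7 \left(-1 + 13\right) = \left(-7\right) 12 = -84$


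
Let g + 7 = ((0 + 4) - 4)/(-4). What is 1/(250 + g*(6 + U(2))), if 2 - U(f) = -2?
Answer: 1/180 ≈ 0.0055556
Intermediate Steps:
U(f) = 4 (U(f) = 2 - 1*(-2) = 2 + 2 = 4)
g = -7 (g = -7 + ((0 + 4) - 4)/(-4) = -7 + (4 - 4)*(-¼) = -7 + 0*(-¼) = -7 + 0 = -7)
1/(250 + g*(6 + U(2))) = 1/(250 - 7*(6 + 4)) = 1/(250 - 7*10) = 1/(250 - 70) = 1/180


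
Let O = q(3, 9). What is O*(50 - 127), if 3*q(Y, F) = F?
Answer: -231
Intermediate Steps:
q(Y, F) = F/3
O = 3 (O = (1/3)*9 = 3)
O*(50 - 127) = 3*(50 - 127) = 3*(-77) = -231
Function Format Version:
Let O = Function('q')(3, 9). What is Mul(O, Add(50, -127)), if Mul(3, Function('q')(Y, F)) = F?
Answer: -231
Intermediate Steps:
Function('q')(Y, F) = Mul(Rational(1, 3), F)
O = 3 (O = Mul(Rational(1, 3), 9) = 3)
Mul(O, Add(50, -127)) = Mul(3, Add(50, -127)) = Mul(3, -77) = -231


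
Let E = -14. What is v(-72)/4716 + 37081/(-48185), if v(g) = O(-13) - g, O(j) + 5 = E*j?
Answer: -54291977/75746820 ≈ -0.71676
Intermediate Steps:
O(j) = -5 - 14*j
v(g) = 177 - g (v(g) = (-5 - 14*(-13)) - g = (-5 + 182) - g = 177 - g)
v(-72)/4716 + 37081/(-48185) = (177 - 1*(-72))/4716 + 37081/(-48185) = (177 + 72)*(1/4716) + 37081*(-1/48185) = 249*(1/4716) - 37081/48185 = 83/1572 - 37081/48185 = -54291977/75746820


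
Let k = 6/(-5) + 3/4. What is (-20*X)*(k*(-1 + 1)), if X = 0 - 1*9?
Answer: 0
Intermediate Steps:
k = -9/20 (k = 6*(-⅕) + 3*(¼) = -6/5 + ¾ = -9/20 ≈ -0.45000)
X = -9 (X = 0 - 9 = -9)
(-20*X)*(k*(-1 + 1)) = (-20*(-9))*(-9*(-1 + 1)/20) = 180*(-9/20*0) = 180*0 = 0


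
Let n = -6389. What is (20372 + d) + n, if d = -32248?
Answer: -18265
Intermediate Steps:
(20372 + d) + n = (20372 - 32248) - 6389 = -11876 - 6389 = -18265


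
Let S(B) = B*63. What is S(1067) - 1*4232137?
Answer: -4164916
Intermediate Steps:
S(B) = 63*B
S(1067) - 1*4232137 = 63*1067 - 1*4232137 = 67221 - 4232137 = -4164916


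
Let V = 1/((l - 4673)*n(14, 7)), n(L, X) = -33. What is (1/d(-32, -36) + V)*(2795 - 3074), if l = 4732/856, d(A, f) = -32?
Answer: 3064800027/351591328 ≈ 8.7169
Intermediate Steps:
l = 1183/214 (l = 4732*(1/856) = 1183/214 ≈ 5.5280)
V = 214/32961687 (V = 1/((1183/214 - 4673)*(-33)) = -1/33/(-998839/214) = -214/998839*(-1/33) = 214/32961687 ≈ 6.4924e-6)
(1/d(-32, -36) + V)*(2795 - 3074) = (1/(-32) + 214/32961687)*(2795 - 3074) = (-1/32 + 214/32961687)*(-279) = -32954839/1054773984*(-279) = 3064800027/351591328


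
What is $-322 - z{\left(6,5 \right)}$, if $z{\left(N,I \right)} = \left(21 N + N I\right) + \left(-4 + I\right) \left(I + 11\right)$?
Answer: $-494$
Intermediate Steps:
$z{\left(N,I \right)} = 21 N + I N + \left(-4 + I\right) \left(11 + I\right)$ ($z{\left(N,I \right)} = \left(21 N + I N\right) + \left(-4 + I\right) \left(11 + I\right) = 21 N + I N + \left(-4 + I\right) \left(11 + I\right)$)
$-322 - z{\left(6,5 \right)} = -322 - \left(-44 + 5^{2} + 7 \cdot 5 + 21 \cdot 6 + 5 \cdot 6\right) = -322 - \left(-44 + 25 + 35 + 126 + 30\right) = -322 - 172 = -494$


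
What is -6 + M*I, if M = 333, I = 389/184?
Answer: 128433/184 ≈ 698.01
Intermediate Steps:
I = 389/184 (I = 389*(1/184) = 389/184 ≈ 2.1141)
-6 + M*I = -6 + 333*(389/184) = -6 + 129537/184 = 128433/184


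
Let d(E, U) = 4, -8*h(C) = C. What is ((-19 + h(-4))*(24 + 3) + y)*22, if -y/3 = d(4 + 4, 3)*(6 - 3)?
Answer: -11781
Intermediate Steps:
h(C) = -C/8
y = -36 (y = -12*(6 - 3) = -12*3 = -3*12 = -36)
((-19 + h(-4))*(24 + 3) + y)*22 = ((-19 - 1/8*(-4))*(24 + 3) - 36)*22 = ((-19 + 1/2)*27 - 36)*22 = (-37/2*27 - 36)*22 = (-999/2 - 36)*22 = -1071/2*22 = -11781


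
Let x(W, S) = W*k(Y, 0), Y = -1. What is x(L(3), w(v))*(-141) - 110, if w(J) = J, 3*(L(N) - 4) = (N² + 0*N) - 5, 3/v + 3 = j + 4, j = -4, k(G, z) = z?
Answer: -110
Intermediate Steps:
v = -1 (v = 3/(-3 + (-4 + 4)) = 3/(-3 + 0) = 3/(-3) = 3*(-⅓) = -1)
L(N) = 7/3 + N²/3 (L(N) = 4 + ((N² + 0*N) - 5)/3 = 4 + ((N² + 0) - 5)/3 = 4 + (N² - 5)/3 = 4 + (-5 + N²)/3 = 4 + (-5/3 + N²/3) = 7/3 + N²/3)
x(W, S) = 0 (x(W, S) = W*0 = 0)
x(L(3), w(v))*(-141) - 110 = 0*(-141) - 110 = 0 - 110 = -110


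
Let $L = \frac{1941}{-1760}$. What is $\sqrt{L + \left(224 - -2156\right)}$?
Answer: $\frac{\sqrt{460554490}}{440} \approx 48.774$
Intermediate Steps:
$L = - \frac{1941}{1760}$ ($L = 1941 \left(- \frac{1}{1760}\right) = - \frac{1941}{1760} \approx -1.1028$)
$\sqrt{L + \left(224 - -2156\right)} = \sqrt{- \frac{1941}{1760} + \left(224 - -2156\right)} = \sqrt{- \frac{1941}{1760} + \left(224 + 2156\right)} = \sqrt{- \frac{1941}{1760} + 2380} = \sqrt{\frac{4186859}{1760}} = \frac{\sqrt{460554490}}{440}$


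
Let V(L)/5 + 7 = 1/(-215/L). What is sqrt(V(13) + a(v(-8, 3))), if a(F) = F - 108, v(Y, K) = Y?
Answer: I*sqrt(279758)/43 ≈ 12.301*I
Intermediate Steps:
V(L) = -35 - L/43 (V(L) = -35 + 5/((-215/L)) = -35 + 5*(-L/215) = -35 - L/43)
a(F) = -108 + F
sqrt(V(13) + a(v(-8, 3))) = sqrt((-35 - 1/43*13) + (-108 - 8)) = sqrt((-35 - 13/43) - 116) = sqrt(-1518/43 - 116) = sqrt(-6506/43) = I*sqrt(279758)/43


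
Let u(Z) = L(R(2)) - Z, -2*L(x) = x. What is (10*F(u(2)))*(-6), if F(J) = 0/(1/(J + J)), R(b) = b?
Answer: 0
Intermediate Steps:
L(x) = -x/2
u(Z) = -1 - Z (u(Z) = -½*2 - Z = -1 - Z)
F(J) = 0 (F(J) = 0/(1/(2*J)) = 0/((1/(2*J))) = 0*(2*J) = 0)
(10*F(u(2)))*(-6) = (10*0)*(-6) = 0*(-6) = 0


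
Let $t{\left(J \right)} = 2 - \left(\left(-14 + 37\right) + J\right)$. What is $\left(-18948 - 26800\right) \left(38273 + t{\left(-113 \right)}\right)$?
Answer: $-1755122020$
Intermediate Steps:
$t{\left(J \right)} = -21 - J$ ($t{\left(J \right)} = 2 - \left(23 + J\right) = -21 - J$)
$\left(-18948 - 26800\right) \left(38273 + t{\left(-113 \right)}\right) = \left(-18948 - 26800\right) \left(38273 - -92\right) = - 45748 \left(38273 + \left(-21 + 113\right)\right) = - 45748 \left(38273 + 92\right) = \left(-45748\right) 38365 = -1755122020$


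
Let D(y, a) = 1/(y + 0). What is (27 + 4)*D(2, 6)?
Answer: 31/2 ≈ 15.500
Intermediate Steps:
D(y, a) = 1/y
(27 + 4)*D(2, 6) = (27 + 4)/2 = 31*(½) = 31/2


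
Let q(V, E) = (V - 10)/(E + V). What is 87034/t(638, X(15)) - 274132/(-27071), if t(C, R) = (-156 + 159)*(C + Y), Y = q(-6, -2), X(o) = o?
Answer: 1441215427/25988160 ≈ 55.457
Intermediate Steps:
q(V, E) = (-10 + V)/(E + V)
Y = 2 (Y = (-10 - 6)/(-2 - 6) = -16/(-8) = -⅛*(-16) = 2)
t(C, R) = 6 + 3*C (t(C, R) = (-156 + 159)*(C + 2) = 3*(2 + C) = 6 + 3*C)
87034/t(638, X(15)) - 274132/(-27071) = 87034/(6 + 3*638) - 274132/(-27071) = 87034/(6 + 1914) - 274132*(-1/27071) = 87034/1920 + 274132/27071 = 87034*(1/1920) + 274132/27071 = 43517/960 + 274132/27071 = 1441215427/25988160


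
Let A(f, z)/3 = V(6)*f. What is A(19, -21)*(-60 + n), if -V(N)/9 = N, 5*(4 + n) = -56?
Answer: 1157328/5 ≈ 2.3147e+5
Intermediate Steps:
n = -76/5 (n = -4 + (⅕)*(-56) = -4 - 56/5 = -76/5 ≈ -15.200)
V(N) = -9*N
A(f, z) = -162*f (A(f, z) = 3*((-9*6)*f) = 3*(-54*f) = -162*f)
A(19, -21)*(-60 + n) = (-162*19)*(-60 - 76/5) = -3078*(-376/5) = 1157328/5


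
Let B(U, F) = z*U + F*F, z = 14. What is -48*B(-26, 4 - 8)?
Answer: 16704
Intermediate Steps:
B(U, F) = F² + 14*U (B(U, F) = 14*U + F*F = 14*U + F² = F² + 14*U)
-48*B(-26, 4 - 8) = -48*((4 - 8)² + 14*(-26)) = -48*((-4)² - 364) = -48*(16 - 364) = -48*(-348) = 16704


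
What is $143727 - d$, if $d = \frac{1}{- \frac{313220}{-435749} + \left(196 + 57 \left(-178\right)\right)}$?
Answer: $\frac{623112502668659}{4335389330} \approx 1.4373 \cdot 10^{5}$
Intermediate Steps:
$d = - \frac{435749}{4335389330}$ ($d = \frac{1}{\left(-313220\right) \left(- \frac{1}{435749}\right) + \left(196 - 10146\right)} = \frac{1}{\frac{313220}{435749} - 9950} = \frac{1}{- \frac{4335389330}{435749}} = - \frac{435749}{4335389330} \approx -0.00010051$)
$143727 - d = 143727 - - \frac{435749}{4335389330} = 143727 + \frac{435749}{4335389330} = \frac{623112502668659}{4335389330}$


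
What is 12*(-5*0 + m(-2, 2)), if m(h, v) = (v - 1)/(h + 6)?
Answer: 3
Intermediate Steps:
m(h, v) = (-1 + v)/(6 + h)
12*(-5*0 + m(-2, 2)) = 12*(-5*0 + (-1 + 2)/(6 - 2)) = 12*(0 + 1/4) = 12*(0 + (¼)*1) = 12*(0 + ¼) = 12*(¼) = 3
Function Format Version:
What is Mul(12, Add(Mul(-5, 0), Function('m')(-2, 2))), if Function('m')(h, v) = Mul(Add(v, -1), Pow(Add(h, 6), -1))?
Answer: 3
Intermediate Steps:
Function('m')(h, v) = Mul(Pow(Add(6, h), -1), Add(-1, v)) (Function('m')(h, v) = Mul(Add(-1, v), Pow(Add(6, h), -1)) = Mul(Pow(Add(6, h), -1), Add(-1, v)))
Mul(12, Add(Mul(-5, 0), Function('m')(-2, 2))) = Mul(12, Add(Mul(-5, 0), Mul(Pow(Add(6, -2), -1), Add(-1, 2)))) = Mul(12, Add(0, Mul(Pow(4, -1), 1))) = Mul(12, Add(0, Mul(Rational(1, 4), 1))) = Mul(12, Add(0, Rational(1, 4))) = Mul(12, Rational(1, 4)) = 3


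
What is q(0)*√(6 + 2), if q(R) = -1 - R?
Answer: -2*√2 ≈ -2.8284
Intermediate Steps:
q(0)*√(6 + 2) = (-1 - 1*0)*√(6 + 2) = (-1 + 0)*√8 = -2*√2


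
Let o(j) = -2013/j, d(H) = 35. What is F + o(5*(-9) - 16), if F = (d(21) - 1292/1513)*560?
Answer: 1704777/89 ≈ 19155.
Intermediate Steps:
F = 1701840/89 (F = (35 - 1292/1513)*560 = (35 - 1*76/89)*560 = (35 - 76/89)*560 = (3039/89)*560 = 1701840/89 ≈ 19122.)
F + o(5*(-9) - 16) = 1701840/89 - 2013/(5*(-9) - 16) = 1701840/89 - 2013/(-45 - 16) = 1701840/89 - 2013/(-61) = 1701840/89 - 2013*(-1/61) = 1701840/89 + 33 = 1704777/89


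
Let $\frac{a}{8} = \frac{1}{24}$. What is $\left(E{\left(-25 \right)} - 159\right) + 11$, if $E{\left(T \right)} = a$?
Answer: $- \frac{443}{3} \approx -147.67$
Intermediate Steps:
$a = \frac{1}{3}$ ($a = \frac{8}{24} = 8 \cdot \frac{1}{24} = \frac{1}{3} \approx 0.33333$)
$E{\left(T \right)} = \frac{1}{3}$
$\left(E{\left(-25 \right)} - 159\right) + 11 = \left(\frac{1}{3} - 159\right) + 11 = - \frac{476}{3} + 11 = - \frac{443}{3}$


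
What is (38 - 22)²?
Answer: 256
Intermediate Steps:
(38 - 22)² = 16² = 256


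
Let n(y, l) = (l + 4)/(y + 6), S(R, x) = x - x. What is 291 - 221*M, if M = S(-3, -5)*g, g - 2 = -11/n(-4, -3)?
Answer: 291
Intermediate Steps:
S(R, x) = 0
n(y, l) = (4 + l)/(6 + y)
g = -20 (g = 2 - 11*(6 - 4)/(4 - 3) = 2 - 11/(1/2) = 2 - 11/((½)*1) = 2 - 11/½ = 2 - 11*2 = 2 - 22 = -20)
M = 0 (M = 0*(-20) = 0)
291 - 221*M = 291 - 221*0 = 291 + 0 = 291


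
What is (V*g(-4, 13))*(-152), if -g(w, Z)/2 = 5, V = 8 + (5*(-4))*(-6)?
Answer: 194560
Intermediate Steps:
V = 128 (V = 8 - 20*(-6) = 8 + 120 = 128)
g(w, Z) = -10 (g(w, Z) = -2*5 = -10)
(V*g(-4, 13))*(-152) = (128*(-10))*(-152) = -1280*(-152) = 194560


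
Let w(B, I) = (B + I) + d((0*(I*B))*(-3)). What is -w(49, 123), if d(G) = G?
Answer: -172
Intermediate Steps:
w(B, I) = B + I (w(B, I) = (B + I) + (0*(I*B))*(-3) = (B + I) + (0*(B*I))*(-3) = (B + I) + 0*(-3) = (B + I) + 0 = B + I)
-w(49, 123) = -(49 + 123) = -1*172 = -172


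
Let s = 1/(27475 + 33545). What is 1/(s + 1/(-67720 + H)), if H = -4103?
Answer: 1460879820/3601 ≈ 4.0569e+5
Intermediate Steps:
s = 1/61020 ≈ 1.6388e-5
1/(s + 1/(-67720 + H)) = 1/(1/61020 + 1/(-67720 - 4103)) = 1/(1/61020 + 1/(-71823)) = 1/(1/61020 - 1/71823) = 1/(3601/1460879820) = 1460879820/3601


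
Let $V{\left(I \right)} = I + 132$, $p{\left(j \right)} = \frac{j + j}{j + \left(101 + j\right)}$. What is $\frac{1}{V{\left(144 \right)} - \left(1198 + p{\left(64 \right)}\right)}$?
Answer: $- \frac{229}{211266} \approx -0.0010839$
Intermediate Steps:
$p{\left(j \right)} = \frac{2 j}{101 + 2 j}$
$V{\left(I \right)} = 132 + I$
$\frac{1}{V{\left(144 \right)} - \left(1198 + p{\left(64 \right)}\right)} = \frac{1}{\left(132 + 144\right) - \left(1198 + 2 \cdot 64 \frac{1}{101 + 2 \cdot 64}\right)} = \frac{1}{276 - \left(1198 + 2 \cdot 64 \frac{1}{101 + 128}\right)} = \frac{1}{276 - \left(1198 + 2 \cdot 64 \cdot \frac{1}{229}\right)} = \frac{1}{276 - \frac{274470}{229}} = \frac{1}{- \frac{211266}{229}} = - \frac{229}{211266}$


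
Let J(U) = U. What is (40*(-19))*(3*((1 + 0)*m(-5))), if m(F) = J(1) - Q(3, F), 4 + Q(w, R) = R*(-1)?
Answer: 0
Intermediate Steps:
Q(w, R) = -4 - R (Q(w, R) = -4 + R*(-1) = -4 - R)
m(F) = 5 + F (m(F) = 1 - (-4 - F) = 1 + (4 + F) = 5 + F)
(40*(-19))*(3*((1 + 0)*m(-5))) = (40*(-19))*(3*((1 + 0)*(5 - 5))) = -2280*1*0 = -2280*0 = -760*0 = 0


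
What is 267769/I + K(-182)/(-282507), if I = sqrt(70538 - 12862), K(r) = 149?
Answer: -149/282507 + 267769*sqrt(14419)/28838 ≈ 1115.0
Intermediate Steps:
I = 2*sqrt(14419) (I = sqrt(57676) = 2*sqrt(14419) ≈ 240.16)
267769/I + K(-182)/(-282507) = 267769/((2*sqrt(14419))) + 149/(-282507) = 267769*(sqrt(14419)/28838) + 149*(-1/282507) = 267769*sqrt(14419)/28838 - 149/282507 = -149/282507 + 267769*sqrt(14419)/28838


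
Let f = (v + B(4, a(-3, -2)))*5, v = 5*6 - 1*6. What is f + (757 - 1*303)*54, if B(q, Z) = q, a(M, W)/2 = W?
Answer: 24656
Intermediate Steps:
a(M, W) = 2*W
v = 24 (v = 30 - 6 = 24)
f = 140 (f = (24 + 4)*5 = 28*5 = 140)
f + (757 - 1*303)*54 = 140 + (757 - 1*303)*54 = 140 + (757 - 303)*54 = 140 + 454*54 = 140 + 24516 = 24656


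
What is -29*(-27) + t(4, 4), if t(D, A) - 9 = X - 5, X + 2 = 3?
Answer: 788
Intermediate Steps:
X = 1 (X = -2 + 3 = 1)
t(D, A) = 5 (t(D, A) = 9 + (1 - 5) = 9 - 4 = 5)
-29*(-27) + t(4, 4) = -29*(-27) + 5 = 783 + 5 = 788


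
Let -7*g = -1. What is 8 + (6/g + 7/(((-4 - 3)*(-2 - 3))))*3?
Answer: 673/5 ≈ 134.60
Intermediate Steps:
g = ⅐ (g = -⅐*(-1) = ⅐ ≈ 0.14286)
8 + (6/g + 7/(((-4 - 3)*(-2 - 3))))*3 = 8 + (6/(⅐) + 7/(((-4 - 3)*(-2 - 3))))*3 = 8 + (6*7 + 7/((-7*(-5))))*3 = 8 + (42 + 7/35)*3 = 8 + (42 + 7*(1/35))*3 = 8 + (42 + ⅕)*3 = 8 + (211/5)*3 = 8 + 633/5 = 673/5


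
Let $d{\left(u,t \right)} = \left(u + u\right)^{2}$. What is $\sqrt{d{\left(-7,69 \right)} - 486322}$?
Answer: $3 i \sqrt{54014} \approx 697.23 i$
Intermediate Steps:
$d{\left(u,t \right)} = 4 u^{2}$ ($d{\left(u,t \right)} = \left(2 u\right)^{2} = 4 u^{2}$)
$\sqrt{d{\left(-7,69 \right)} - 486322} = \sqrt{4 \left(-7\right)^{2} - 486322} = \sqrt{4 \cdot 49 - 486322} = \sqrt{196 - 486322} = \sqrt{-486126} = 3 i \sqrt{54014}$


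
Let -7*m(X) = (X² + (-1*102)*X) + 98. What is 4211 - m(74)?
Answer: 3929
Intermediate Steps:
m(X) = -14 - X²/7 + 102*X/7 (m(X) = -((X² + (-1*102)*X) + 98)/7 = -((X² - 102*X) + 98)/7 = -(98 + X² - 102*X)/7 = -14 - X²/7 + 102*X/7)
4211 - m(74) = 4211 - (-14 - ⅐*74² + (102/7)*74) = 4211 - (-14 - ⅐*5476 + 7548/7) = 4211 - (-14 - 5476/7 + 7548/7) = 4211 - 1*282 = 4211 - 282 = 3929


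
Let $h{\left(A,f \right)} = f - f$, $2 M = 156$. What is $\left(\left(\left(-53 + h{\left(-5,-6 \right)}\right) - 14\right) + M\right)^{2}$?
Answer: $121$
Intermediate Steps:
$M = 78$ ($M = \frac{1}{2} \cdot 156 = 78$)
$h{\left(A,f \right)} = 0$
$\left(\left(\left(-53 + h{\left(-5,-6 \right)}\right) - 14\right) + M\right)^{2} = \left(\left(\left(-53 + 0\right) - 14\right) + 78\right)^{2} = \left(\left(-53 - 14\right) + 78\right)^{2} = \left(-67 + 78\right)^{2} = 11^{2} = 121$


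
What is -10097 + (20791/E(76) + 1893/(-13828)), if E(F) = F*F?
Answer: -201544039309/19967632 ≈ -10094.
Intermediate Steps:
E(F) = F²
-10097 + (20791/E(76) + 1893/(-13828)) = -10097 + (20791/(76²) + 1893/(-13828)) = -10097 + (20791/5776 + 1893*(-1/13828)) = -10097 + (20791*(1/5776) - 1893/13828) = -10097 + (20791/5776 - 1893/13828) = -10097 + 69140995/19967632 = -201544039309/19967632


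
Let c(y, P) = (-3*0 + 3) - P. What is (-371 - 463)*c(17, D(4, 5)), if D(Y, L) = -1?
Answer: -3336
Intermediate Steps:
c(y, P) = 3 - P (c(y, P) = (0 + 3) - P = 3 - P)
(-371 - 463)*c(17, D(4, 5)) = (-371 - 463)*(3 - 1*(-1)) = -834*(3 + 1) = -834*4 = -3336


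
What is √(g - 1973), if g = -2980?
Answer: I*√4953 ≈ 70.378*I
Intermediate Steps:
√(g - 1973) = √(-2980 - 1973) = √(-4953) = I*√4953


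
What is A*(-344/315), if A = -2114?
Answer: 103888/45 ≈ 2308.6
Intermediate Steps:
A*(-344/315) = -(-727216)/315 = -2114*(-344/315) = 103888/45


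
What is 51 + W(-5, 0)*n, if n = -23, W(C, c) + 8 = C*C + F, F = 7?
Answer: -501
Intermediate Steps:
W(C, c) = -1 + C² (W(C, c) = -8 + (C*C + 7) = -8 + (C² + 7) = -8 + (7 + C²) = -1 + C²)
51 + W(-5, 0)*n = 51 + (-1 + (-5)²)*(-23) = 51 + (-1 + 25)*(-23) = 51 + 24*(-23) = 51 - 552 = -501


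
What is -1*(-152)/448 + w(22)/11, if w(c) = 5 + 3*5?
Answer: 1329/616 ≈ 2.1575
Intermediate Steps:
w(c) = 20 (w(c) = 5 + 15 = 20)
-1*(-152)/448 + w(22)/11 = -1*(-152)/448 + 20/11 = 152*(1/448) + 20*(1/11) = 19/56 + 20/11 = 1329/616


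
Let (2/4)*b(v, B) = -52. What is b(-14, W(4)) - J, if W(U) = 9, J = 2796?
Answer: -2900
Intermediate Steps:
b(v, B) = -104 (b(v, B) = 2*(-52) = -104)
b(-14, W(4)) - J = -104 - 1*2796 = -104 - 2796 = -2900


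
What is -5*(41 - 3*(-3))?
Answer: -250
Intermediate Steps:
-5*(41 - 3*(-3)) = -5*(41 + 9) = -5*50 = -250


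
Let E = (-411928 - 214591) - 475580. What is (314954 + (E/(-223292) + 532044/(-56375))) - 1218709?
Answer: -11376602785145223/12588086500 ≈ -9.0376e+5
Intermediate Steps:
E = -1102099 (E = -626519 - 475580 = -1102099)
(314954 + (E/(-223292) + 532044/(-56375))) - 1218709 = (314954 + (-1102099/(-223292) + 532044/(-56375))) - 1218709 = (314954 + (-1102099*(-1/223292) + 532044*(-1/56375))) - 1218709 = (314954 + (1102099/223292 - 532044/56375)) - 1218709 = (314954 - 56670337723/12588086500) - 1218709 = 3964611525183277/12588086500 - 1218709 = -11376602785145223/12588086500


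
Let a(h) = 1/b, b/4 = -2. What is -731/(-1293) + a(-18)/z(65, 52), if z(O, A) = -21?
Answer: 13789/24136 ≈ 0.57130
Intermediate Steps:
b = -8 (b = 4*(-2) = -8)
a(h) = -1/8 (a(h) = 1/(-8) = -1/8)
-731/(-1293) + a(-18)/z(65, 52) = -731/(-1293) - 1/8/(-21) = -731*(-1/1293) - 1/8*(-1/21) = 731/1293 + 1/168 = 13789/24136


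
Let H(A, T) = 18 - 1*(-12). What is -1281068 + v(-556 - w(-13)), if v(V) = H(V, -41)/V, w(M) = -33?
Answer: -669998594/523 ≈ -1.2811e+6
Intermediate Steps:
H(A, T) = 30 (H(A, T) = 18 + 12 = 30)
v(V) = 30/V
-1281068 + v(-556 - w(-13)) = -1281068 + 30/(-556 - 1*(-33)) = -1281068 + 30/(-556 + 33) = -1281068 + 30/(-523) = -1281068 + 30*(-1/523) = -1281068 - 30/523 = -669998594/523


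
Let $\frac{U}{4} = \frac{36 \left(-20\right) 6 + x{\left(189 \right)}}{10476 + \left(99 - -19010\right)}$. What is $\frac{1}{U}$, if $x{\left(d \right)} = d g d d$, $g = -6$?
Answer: $- \frac{29585}{162047736} \approx -0.00018257$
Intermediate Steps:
$x{\left(d \right)} = - 6 d^{3}$ ($x{\left(d \right)} = d \left(-6\right) d d = - 6 d d^{2} = - 6 d^{3}$)
$U = - \frac{162047736}{29585}$ ($U = 4 \frac{36 \left(-20\right) 6 - 6 \cdot 189^{3}}{10476 + \left(99 - -19010\right)} = 4 \frac{\left(-720\right) 6 - 40507614}{10476 + \left(99 + 19010\right)} = 4 \frac{-4320 - 40507614}{10476 + 19109} = 4 \left(- \frac{40511934}{29585}\right) = - \frac{162047736}{29585} \approx -5477.4$)
$\frac{1}{U} = \frac{1}{- \frac{162047736}{29585}} = - \frac{29585}{162047736}$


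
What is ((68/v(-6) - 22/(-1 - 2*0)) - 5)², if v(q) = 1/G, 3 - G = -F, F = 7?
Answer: 485809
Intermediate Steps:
G = 10 (G = 3 - (-1)*7 = 3 - 1*(-7) = 3 + 7 = 10)
v(q) = ⅒ (v(q) = 1/10 = ⅒)
((68/v(-6) - 22/(-1 - 2*0)) - 5)² = ((68/(⅒) - 22/(-1 - 2*0)) - 5)² = ((68*10 - 22/(-1 + 0)) - 5)² = ((680 - 22/(-1)) - 5)² = ((680 - 22*(-1)) - 5)² = ((680 + 22) - 5)² = (702 - 5)² = 697² = 485809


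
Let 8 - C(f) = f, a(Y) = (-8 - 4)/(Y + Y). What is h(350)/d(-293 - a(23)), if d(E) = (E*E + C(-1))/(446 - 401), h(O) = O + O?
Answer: 333270/906761 ≈ 0.36754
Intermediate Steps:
a(Y) = -6/Y (a(Y) = -12*1/(2*Y) = -6/Y)
C(f) = 8 - f
h(O) = 2*O
d(E) = ⅕ + E²/45 (d(E) = (E*E + (8 - 1*(-1)))/(446 - 401) = (E² + (8 + 1))/45 = (E² + 9)*(1/45) = (9 + E²)*(1/45) = ⅕ + E²/45)
h(350)/d(-293 - a(23)) = (2*350)/(⅕ + (-293 - (-6)/23)²/45) = 700/(⅕ + (-293 - (-6)/23)²/45) = 700/(⅕ + (-293 - 1*(-6/23))²/45) = 700/(⅕ + (-293 + 6/23)²/45) = 700/(⅕ + (-6733/23)²/45) = 700/(⅕ + (1/45)*(45333289/529)) = 700/(⅕ + 45333289/23805) = 700/(9067610/4761) = 700*(4761/9067610) = 333270/906761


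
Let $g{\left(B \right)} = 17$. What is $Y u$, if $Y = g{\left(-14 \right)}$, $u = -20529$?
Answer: $-348993$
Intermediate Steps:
$Y = 17$
$Y u = 17 \left(-20529\right) = -348993$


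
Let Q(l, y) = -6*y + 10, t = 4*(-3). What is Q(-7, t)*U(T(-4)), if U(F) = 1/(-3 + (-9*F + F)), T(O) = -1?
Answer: 82/5 ≈ 16.400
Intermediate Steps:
t = -12
Q(l, y) = 10 - 6*y
U(F) = 1/(-3 - 8*F)
Q(-7, t)*U(T(-4)) = (10 - 6*(-12))*(-1/(3 + 8*(-1))) = (10 + 72)*(-1/(3 - 8)) = 82*(-1/(-5)) = 82*(-1*(-⅕)) = 82*(⅕) = 82/5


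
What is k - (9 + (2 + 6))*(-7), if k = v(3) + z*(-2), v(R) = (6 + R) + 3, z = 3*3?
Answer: 113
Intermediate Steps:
z = 9
v(R) = 9 + R
k = -6 (k = (9 + 3) + 9*(-2) = 12 - 18 = -6)
k - (9 + (2 + 6))*(-7) = -6 - (9 + (2 + 6))*(-7) = -6 - (9 + 8)*(-7) = -6 - 17*(-7) = -6 - 1*(-119) = -6 + 119 = 113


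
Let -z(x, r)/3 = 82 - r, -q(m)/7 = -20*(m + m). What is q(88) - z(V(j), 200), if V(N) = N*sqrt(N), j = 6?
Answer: 24286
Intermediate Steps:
q(m) = 280*m (q(m) = -(-140)*(m + m) = -(-140)*2*m = -(-280)*m = 280*m)
V(N) = N**(3/2)
z(x, r) = -246 + 3*r (z(x, r) = -3*(82 - r) = -246 + 3*r)
q(88) - z(V(j), 200) = 280*88 - (-246 + 3*200) = 24640 - (-246 + 600) = 24640 - 1*354 = 24640 - 354 = 24286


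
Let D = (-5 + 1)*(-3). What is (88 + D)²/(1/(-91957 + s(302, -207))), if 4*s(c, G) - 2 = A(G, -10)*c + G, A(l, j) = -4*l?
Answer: -294942500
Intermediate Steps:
D = 12 (D = -4*(-3) = 12)
s(c, G) = ½ + G/4 - G*c (s(c, G) = ½ + ((-4*G)*c + G)/4 = ½ + (-4*G*c + G)/4 = ½ + (G - 4*G*c)/4 = ½ + (G/4 - G*c) = ½ + G/4 - G*c)
(88 + D)²/(1/(-91957 + s(302, -207))) = (88 + 12)²/(1/(-91957 + (½ + (¼)*(-207) - 1*(-207)*302))) = 100²/(1/(-91957 + (½ - 207/4 + 62514))) = 10000/(1/(-91957 + 249851/4)) = 10000/(1/(-117977/4)) = 10000/(-4/117977) = 10000*(-117977/4) = -294942500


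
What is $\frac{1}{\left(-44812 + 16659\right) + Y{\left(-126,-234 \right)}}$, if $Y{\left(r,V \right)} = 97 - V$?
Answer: $- \frac{1}{27822} \approx -3.5943 \cdot 10^{-5}$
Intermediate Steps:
$\frac{1}{\left(-44812 + 16659\right) + Y{\left(-126,-234 \right)}} = \frac{1}{\left(-44812 + 16659\right) + \left(97 - -234\right)} = \frac{1}{-28153 + \left(97 + 234\right)} = \frac{1}{-28153 + 331} = \frac{1}{-27822} = - \frac{1}{27822}$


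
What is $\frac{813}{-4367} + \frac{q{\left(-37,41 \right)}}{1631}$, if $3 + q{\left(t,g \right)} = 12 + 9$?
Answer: $- \frac{1247397}{7122577} \approx -0.17513$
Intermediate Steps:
$q{\left(t,g \right)} = 18$ ($q{\left(t,g \right)} = -3 + \left(12 + 9\right) = -3 + 21 = 18$)
$\frac{813}{-4367} + \frac{q{\left(-37,41 \right)}}{1631} = \frac{813}{-4367} + \frac{18}{1631} = 813 \left(- \frac{1}{4367}\right) + 18 \cdot \frac{1}{1631} = - \frac{813}{4367} + \frac{18}{1631} = - \frac{1247397}{7122577}$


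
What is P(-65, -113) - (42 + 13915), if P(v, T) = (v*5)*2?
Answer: -14607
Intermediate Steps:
P(v, T) = 10*v (P(v, T) = (5*v)*2 = 10*v)
P(-65, -113) - (42 + 13915) = 10*(-65) - (42 + 13915) = -650 - 1*13957 = -650 - 13957 = -14607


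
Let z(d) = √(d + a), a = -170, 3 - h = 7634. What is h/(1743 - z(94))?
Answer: -13300833/3038125 - 15262*I*√19/3038125 ≈ -4.378 - 0.021897*I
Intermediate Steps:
h = -7631 (h = 3 - 1*7634 = 3 - 7634 = -7631)
z(d) = √(-170 + d) (z(d) = √(d - 170) = √(-170 + d))
h/(1743 - z(94)) = -7631/(1743 - √(-170 + 94)) = -7631/(1743 - √(-76)) = -7631/(1743 - 2*I*√19)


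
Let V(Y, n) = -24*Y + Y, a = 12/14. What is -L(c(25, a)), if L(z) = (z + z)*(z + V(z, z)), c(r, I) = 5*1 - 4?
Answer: 44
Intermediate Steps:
a = 6/7 (a = 12*(1/14) = 6/7 ≈ 0.85714)
V(Y, n) = -23*Y
c(r, I) = 1 (c(r, I) = 5 - 4 = 1)
L(z) = -44*z**2 (L(z) = (z + z)*(z - 23*z) = (2*z)*(-22*z) = -44*z**2)
-L(c(25, a)) = -(-44)*1**2 = -(-44) = -1*(-44) = 44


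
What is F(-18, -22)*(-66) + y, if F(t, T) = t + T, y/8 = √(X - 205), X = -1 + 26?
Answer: 2640 + 48*I*√5 ≈ 2640.0 + 107.33*I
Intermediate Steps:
X = 25
y = 48*I*√5 (y = 8*√(25 - 205) = 8*√(-180) = 8*(6*I*√5) = 48*I*√5 ≈ 107.33*I)
F(t, T) = T + t
F(-18, -22)*(-66) + y = (-22 - 18)*(-66) + 48*I*√5 = -40*(-66) + 48*I*√5 = 2640 + 48*I*√5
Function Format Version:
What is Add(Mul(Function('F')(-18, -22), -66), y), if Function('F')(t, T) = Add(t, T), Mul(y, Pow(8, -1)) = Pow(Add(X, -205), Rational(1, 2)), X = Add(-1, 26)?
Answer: Add(2640, Mul(48, I, Pow(5, Rational(1, 2)))) ≈ Add(2640.0, Mul(107.33, I))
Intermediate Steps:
X = 25
y = Mul(48, I, Pow(5, Rational(1, 2))) (y = Mul(8, Pow(Add(25, -205), Rational(1, 2))) = Mul(8, Pow(-180, Rational(1, 2))) = Mul(8, Mul(6, I, Pow(5, Rational(1, 2)))) = Mul(48, I, Pow(5, Rational(1, 2))) ≈ Mul(107.33, I))
Function('F')(t, T) = Add(T, t)
Add(Mul(Function('F')(-18, -22), -66), y) = Add(Mul(Add(-22, -18), -66), Mul(48, I, Pow(5, Rational(1, 2)))) = Add(Mul(-40, -66), Mul(48, I, Pow(5, Rational(1, 2)))) = Add(2640, Mul(48, I, Pow(5, Rational(1, 2))))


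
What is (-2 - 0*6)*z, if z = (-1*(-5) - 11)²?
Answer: -72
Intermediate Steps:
z = 36 (z = (5 - 11)² = (-6)² = 36)
(-2 - 0*6)*z = (-2 - 0*6)*36 = (-2 - 1*0)*36 = (-2 + 0)*36 = -2*36 = -72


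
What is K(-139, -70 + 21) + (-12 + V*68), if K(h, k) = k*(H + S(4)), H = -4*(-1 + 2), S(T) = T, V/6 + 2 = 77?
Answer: 30588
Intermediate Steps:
V = 450 (V = -12 + 6*77 = -12 + 462 = 450)
H = -4 (H = -4*1 = -4)
K(h, k) = 0 (K(h, k) = k*(-4 + 4) = k*0 = 0)
K(-139, -70 + 21) + (-12 + V*68) = 0 + (-12 + 450*68) = 0 + (-12 + 30600) = 0 + 30588 = 30588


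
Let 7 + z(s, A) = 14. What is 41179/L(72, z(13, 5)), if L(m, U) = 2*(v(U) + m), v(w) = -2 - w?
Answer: 41179/126 ≈ 326.82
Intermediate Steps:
z(s, A) = 7 (z(s, A) = -7 + 14 = 7)
L(m, U) = -4 - 2*U + 2*m (L(m, U) = 2*((-2 - U) + m) = 2*(-2 + m - U) = -4 - 2*U + 2*m)
41179/L(72, z(13, 5)) = 41179/(-4 - 2*7 + 2*72) = 41179/(-4 - 14 + 144) = 41179/126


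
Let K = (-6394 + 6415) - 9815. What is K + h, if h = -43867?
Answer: -53661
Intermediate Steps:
K = -9794 (K = 21 - 9815 = -9794)
K + h = -9794 - 43867 = -53661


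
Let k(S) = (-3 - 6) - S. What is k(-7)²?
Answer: 4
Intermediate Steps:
k(S) = -9 - S
k(-7)² = (-9 - 1*(-7))² = (-9 + 7)² = (-2)² = 4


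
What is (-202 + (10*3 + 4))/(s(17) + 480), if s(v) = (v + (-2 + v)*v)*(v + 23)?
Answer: -21/1420 ≈ -0.014789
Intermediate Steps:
s(v) = (23 + v)*(v + v*(-2 + v)) (s(v) = (v + v*(-2 + v))*(23 + v) = (23 + v)*(v + v*(-2 + v)))
(-202 + (10*3 + 4))/(s(17) + 480) = (-202 + (10*3 + 4))/(17*(-23 + 17² + 22*17) + 480) = (-202 + (30 + 4))/(17*(-23 + 289 + 374) + 480) = (-202 + 34)/(17*640 + 480) = -168/(10880 + 480) = -168/11360 = -168*1/11360 = -21/1420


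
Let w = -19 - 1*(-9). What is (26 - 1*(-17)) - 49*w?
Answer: 533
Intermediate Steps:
w = -10 (w = -19 + 9 = -10)
(26 - 1*(-17)) - 49*w = (26 - 1*(-17)) - 49*(-10) = (26 + 17) + 490 = 43 + 490 = 533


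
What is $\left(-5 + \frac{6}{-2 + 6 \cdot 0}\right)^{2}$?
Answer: $64$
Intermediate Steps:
$\left(-5 + \frac{6}{-2 + 6 \cdot 0}\right)^{2} = \left(-5 + \frac{6}{-2 + 0}\right)^{2} = \left(-5 + \frac{6}{-2}\right)^{2} = \left(-5 + 6 \left(- \frac{1}{2}\right)\right)^{2} = \left(-5 - 3\right)^{2} = \left(-8\right)^{2} = 64$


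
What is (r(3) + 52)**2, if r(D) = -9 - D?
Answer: 1600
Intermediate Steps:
(r(3) + 52)**2 = ((-9 - 1*3) + 52)**2 = ((-9 - 3) + 52)**2 = (-12 + 52)**2 = 40**2 = 1600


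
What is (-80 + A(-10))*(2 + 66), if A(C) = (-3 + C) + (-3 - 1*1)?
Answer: -6596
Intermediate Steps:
A(C) = -7 + C (A(C) = (-3 + C) + (-3 - 1) = (-3 + C) - 4 = -7 + C)
(-80 + A(-10))*(2 + 66) = (-80 + (-7 - 10))*(2 + 66) = (-80 - 17)*68 = -97*68 = -6596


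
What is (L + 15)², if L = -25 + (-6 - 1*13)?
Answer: 841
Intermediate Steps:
L = -44 (L = -25 + (-6 - 13) = -25 - 19 = -44)
(L + 15)² = (-44 + 15)² = (-29)² = 841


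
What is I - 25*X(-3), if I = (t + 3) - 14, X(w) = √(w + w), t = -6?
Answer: -17 - 25*I*√6 ≈ -17.0 - 61.237*I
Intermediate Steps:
X(w) = √2*√w (X(w) = √(2*w) = √2*√w)
I = -17 (I = (-6 + 3) - 14 = -3 - 14 = -17)
I - 25*X(-3) = -17 - 25*√2*√(-3) = -17 - 25*√2*I*√3 = -17 - 25*I*√6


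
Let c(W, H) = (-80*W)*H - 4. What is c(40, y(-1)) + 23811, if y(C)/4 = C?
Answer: 36607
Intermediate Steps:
y(C) = 4*C
c(W, H) = -4 - 80*H*W (c(W, H) = -80*H*W - 4 = -4 - 80*H*W)
c(40, y(-1)) + 23811 = (-4 - 80*4*(-1)*40) + 23811 = (-4 - 80*(-4)*40) + 23811 = (-4 + 12800) + 23811 = 12796 + 23811 = 36607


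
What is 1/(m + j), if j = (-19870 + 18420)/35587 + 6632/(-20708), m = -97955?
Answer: -184233899/18046698086441 ≈ -1.0209e-5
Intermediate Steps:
j = -66509896/184233899 (j = -1450*1/35587 + 6632*(-1/20708) = -1450/35587 - 1658/5177 = -66509896/184233899 ≈ -0.36101)
1/(m + j) = 1/(-97955 - 66509896/184233899) = 1/(-18046698086441/184233899) = -184233899/18046698086441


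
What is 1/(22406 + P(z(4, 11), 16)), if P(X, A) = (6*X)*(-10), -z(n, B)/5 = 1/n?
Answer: 1/22481 ≈ 4.4482e-5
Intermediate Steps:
z(n, B) = -5/n
P(X, A) = -60*X
1/(22406 + P(z(4, 11), 16)) = 1/(22406 - (-300)/4) = 1/(22406 - 60*(-5/4)) = 1/(22406 + 75) = 1/22481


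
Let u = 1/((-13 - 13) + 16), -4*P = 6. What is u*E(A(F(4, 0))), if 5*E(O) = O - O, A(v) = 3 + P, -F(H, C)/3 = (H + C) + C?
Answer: 0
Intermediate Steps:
P = -3/2 (P = -1/4*6 = -3/2 ≈ -1.5000)
F(H, C) = -6*C - 3*H (F(H, C) = -3*((H + C) + C) = -3*((C + H) + C) = -3*(H + 2*C) = -6*C - 3*H)
A(v) = 3/2 (A(v) = 3 - 3/2 = 3/2)
u = -1/10 (u = 1/(-26 + 16) = 1/(-10) = -1/10 ≈ -0.10000)
E(O) = 0 (E(O) = (O - O)/5 = (1/5)*0 = 0)
u*E(A(F(4, 0))) = -1/10*0 = 0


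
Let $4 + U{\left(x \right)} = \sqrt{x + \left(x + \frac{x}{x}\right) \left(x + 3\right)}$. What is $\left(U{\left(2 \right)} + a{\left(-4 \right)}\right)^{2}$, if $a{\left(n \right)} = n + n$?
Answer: $\left(12 - \sqrt{17}\right)^{2} \approx 62.045$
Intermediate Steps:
$a{\left(n \right)} = 2 n$
$U{\left(x \right)} = -4 + \sqrt{x + \left(1 + x\right) \left(3 + x\right)}$ ($U{\left(x \right)} = -4 + \sqrt{x + \left(x + \frac{x}{x}\right) \left(x + 3\right)} = -4 + \sqrt{x + \left(x + 1\right) \left(3 + x\right)} = -4 + \sqrt{x + \left(1 + x\right) \left(3 + x\right)}$)
$\left(U{\left(2 \right)} + a{\left(-4 \right)}\right)^{2} = \left(\left(-4 + \sqrt{3 + 2^{2} + 5 \cdot 2}\right) + 2 \left(-4\right)\right)^{2} = \left(\left(-4 + \sqrt{3 + 4 + 10}\right) - 8\right)^{2} = \left(\left(-4 + \sqrt{17}\right) - 8\right)^{2} = \left(-12 + \sqrt{17}\right)^{2}$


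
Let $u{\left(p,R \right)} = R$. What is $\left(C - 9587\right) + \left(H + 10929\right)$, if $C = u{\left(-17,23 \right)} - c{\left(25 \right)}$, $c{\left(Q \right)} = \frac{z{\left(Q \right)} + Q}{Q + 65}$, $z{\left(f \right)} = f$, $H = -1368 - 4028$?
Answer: $- \frac{36284}{9} \approx -4031.6$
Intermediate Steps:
$H = -5396$
$c{\left(Q \right)} = \frac{2 Q}{65 + Q}$ ($c{\left(Q \right)} = \frac{Q + Q}{Q + 65} = \frac{2 Q}{65 + Q}$)
$C = \frac{202}{9}$ ($C = 23 - 2 \cdot 25 \frac{1}{65 + 25} = 23 - 2 \cdot 25 \cdot \frac{1}{90} = 23 - \frac{5}{9} = \frac{202}{9} \approx 22.444$)
$\left(C - 9587\right) + \left(H + 10929\right) = \left(\frac{202}{9} - 9587\right) + \left(-5396 + 10929\right) = - \frac{86081}{9} + 5533 = - \frac{36284}{9}$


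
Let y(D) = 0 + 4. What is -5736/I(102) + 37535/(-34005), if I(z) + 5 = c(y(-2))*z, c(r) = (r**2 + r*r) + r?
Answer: -66538705/24939267 ≈ -2.6680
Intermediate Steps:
y(D) = 4
c(r) = r + 2*r**2 (c(r) = (r**2 + r**2) + r = 2*r**2 + r = r + 2*r**2)
I(z) = -5 + 36*z (I(z) = -5 + (4*(1 + 2*4))*z = -5 + (4*(1 + 8))*z = -5 + (4*9)*z = -5 + 36*z)
-5736/I(102) + 37535/(-34005) = -5736/(-5 + 36*102) + 37535/(-34005) = -5736/(-5 + 3672) + 37535*(-1/34005) = -5736/3667 - 7507/6801 = -66538705/24939267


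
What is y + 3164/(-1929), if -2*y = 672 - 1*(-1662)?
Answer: -2254307/1929 ≈ -1168.6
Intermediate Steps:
y = -1167 (y = -(672 - 1*(-1662))/2 = -(672 + 1662)/2 = -1/2*2334 = -1167)
y + 3164/(-1929) = -1167 + 3164/(-1929) = -1167 + 3164*(-1/1929) = -1167 - 3164/1929 = -2254307/1929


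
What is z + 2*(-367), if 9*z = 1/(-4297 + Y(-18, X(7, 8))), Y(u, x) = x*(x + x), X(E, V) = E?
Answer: -27738595/37791 ≈ -734.00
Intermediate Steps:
Y(u, x) = 2*x² (Y(u, x) = x*(2*x) = 2*x²)
z = -1/37791 (z = 1/(9*(-4297 + 2*7²)) = 1/(9*(-4297 + 2*49)) = 1/(9*(-4297 + 98)) = (⅑)/(-4199) = (⅑)*(-1/4199) = -1/37791 ≈ -2.6461e-5)
z + 2*(-367) = -1/37791 + 2*(-367) = -1/37791 - 734 = -27738595/37791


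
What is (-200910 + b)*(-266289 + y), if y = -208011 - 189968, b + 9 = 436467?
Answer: -156466998864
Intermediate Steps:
b = 436458 (b = -9 + 436467 = 436458)
y = -397979
(-200910 + b)*(-266289 + y) = (-200910 + 436458)*(-266289 - 397979) = 235548*(-664268) = -156466998864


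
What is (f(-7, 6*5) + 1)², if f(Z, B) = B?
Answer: 961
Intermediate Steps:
(f(-7, 6*5) + 1)² = (6*5 + 1)² = (30 + 1)² = 31² = 961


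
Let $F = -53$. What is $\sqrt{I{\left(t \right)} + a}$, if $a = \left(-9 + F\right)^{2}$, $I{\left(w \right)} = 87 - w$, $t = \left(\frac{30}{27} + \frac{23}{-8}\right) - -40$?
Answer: $\frac{\sqrt{560558}}{12} \approx 62.392$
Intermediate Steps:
$t = \frac{2753}{72}$ ($t = \left(30 \cdot \frac{1}{27} + 23 \left(- \frac{1}{8}\right)\right) + 40 = \left(\frac{10}{9} - \frac{23}{8}\right) + 40 = - \frac{127}{72} + 40 = \frac{2753}{72} \approx 38.236$)
$a = 3844$ ($a = \left(-9 - 53\right)^{2} = \left(-62\right)^{2} = 3844$)
$\sqrt{I{\left(t \right)} + a} = \sqrt{\left(87 - \frac{2753}{72}\right) + 3844} = \sqrt{\frac{3511}{72} + 3844} = \sqrt{\frac{280279}{72}} = \frac{\sqrt{560558}}{12}$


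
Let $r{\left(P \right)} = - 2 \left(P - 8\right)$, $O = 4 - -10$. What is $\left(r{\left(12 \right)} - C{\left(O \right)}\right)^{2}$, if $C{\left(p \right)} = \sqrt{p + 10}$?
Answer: $88 + 32 \sqrt{6} \approx 166.38$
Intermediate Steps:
$O = 14$ ($O = 4 + 10 = 14$)
$r{\left(P \right)} = 16 - 2 P$ ($r{\left(P \right)} = - 2 \left(-8 + P\right) = 16 - 2 P$)
$C{\left(p \right)} = \sqrt{10 + p}$
$\left(r{\left(12 \right)} - C{\left(O \right)}\right)^{2} = \left(\left(16 - 24\right) - \sqrt{10 + 14}\right)^{2} = \left(\left(16 - 24\right) - \sqrt{24}\right)^{2} = \left(-8 - 2 \sqrt{6}\right)^{2}$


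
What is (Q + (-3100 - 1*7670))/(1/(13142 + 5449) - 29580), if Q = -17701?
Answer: 529304361/549921779 ≈ 0.96251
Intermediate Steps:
(Q + (-3100 - 1*7670))/(1/(13142 + 5449) - 29580) = (-17701 + (-3100 - 1*7670))/(1/(13142 + 5449) - 29580) = (-17701 + (-3100 - 7670))/(1/18591 - 29580) = (-17701 - 10770)/(1/18591 - 29580) = -28471/(-549921779/18591) = -28471*(-18591/549921779) = 529304361/549921779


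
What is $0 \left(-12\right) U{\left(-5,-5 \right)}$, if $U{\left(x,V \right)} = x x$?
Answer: $0$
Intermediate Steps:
$U{\left(x,V \right)} = x^{2}$
$0 \left(-12\right) U{\left(-5,-5 \right)} = 0 \left(-12\right) \left(-5\right)^{2} = 0 \cdot 25 = 0$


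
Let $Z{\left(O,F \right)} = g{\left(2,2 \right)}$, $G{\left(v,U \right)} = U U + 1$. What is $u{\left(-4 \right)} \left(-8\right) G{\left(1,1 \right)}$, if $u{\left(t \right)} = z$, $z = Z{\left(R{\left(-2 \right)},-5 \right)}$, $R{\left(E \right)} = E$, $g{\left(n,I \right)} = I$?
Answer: $-32$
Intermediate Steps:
$G{\left(v,U \right)} = 1 + U^{2}$ ($G{\left(v,U \right)} = U^{2} + 1 = 1 + U^{2}$)
$Z{\left(O,F \right)} = 2$
$z = 2$
$u{\left(t \right)} = 2$
$u{\left(-4 \right)} \left(-8\right) G{\left(1,1 \right)} = 2 \left(-8\right) \left(1 + 1^{2}\right) = - 16 \left(1 + 1\right) = \left(-16\right) 2 = -32$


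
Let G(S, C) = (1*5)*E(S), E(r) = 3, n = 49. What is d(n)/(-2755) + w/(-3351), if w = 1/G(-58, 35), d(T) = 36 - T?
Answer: 130138/27696015 ≈ 0.0046988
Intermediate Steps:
G(S, C) = 15 (G(S, C) = (1*5)*3 = 5*3 = 15)
w = 1/15 ≈ 0.066667
d(n)/(-2755) + w/(-3351) = (36 - 1*49)/(-2755) + (1/15)/(-3351) = (36 - 49)*(-1/2755) + (1/15)*(-1/3351) = -13*(-1/2755) - 1/50265 = 13/2755 - 1/50265 = 130138/27696015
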